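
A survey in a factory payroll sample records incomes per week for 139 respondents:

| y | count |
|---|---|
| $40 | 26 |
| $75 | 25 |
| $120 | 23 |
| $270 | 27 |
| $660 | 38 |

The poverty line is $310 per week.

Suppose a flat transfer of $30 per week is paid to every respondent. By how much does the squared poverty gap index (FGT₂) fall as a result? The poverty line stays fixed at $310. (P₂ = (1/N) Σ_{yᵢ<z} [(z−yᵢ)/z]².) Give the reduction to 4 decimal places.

Before: below the line — 26×$40, 25×$75, 23×$120, 27×$270; squared poverty gap index (FGT₂) = 0.310642.
After the $30 transfer: below the line — 26×$70, 25×$105, 23×$150, 27×$300; squared poverty gap index (FGT₂) = 0.235046.
Reduction = 0.310642 − 0.235046 = 0.0756.

0.0756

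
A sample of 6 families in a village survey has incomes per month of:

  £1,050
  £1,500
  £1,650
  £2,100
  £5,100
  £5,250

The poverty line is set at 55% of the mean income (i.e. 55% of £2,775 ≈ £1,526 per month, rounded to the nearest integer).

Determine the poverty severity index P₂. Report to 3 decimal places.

Below the line: £1,050, £1,500 (q = 2 of N = 6).
Relative gaps: (1526−1050)/1526 = 0.3119; (1526−1500)/1526 = 0.0170.
Squared: 0.0973; 0.0003.
Sum = 0.097589; P₂ = 0.097589 / 6 = 0.016.

0.016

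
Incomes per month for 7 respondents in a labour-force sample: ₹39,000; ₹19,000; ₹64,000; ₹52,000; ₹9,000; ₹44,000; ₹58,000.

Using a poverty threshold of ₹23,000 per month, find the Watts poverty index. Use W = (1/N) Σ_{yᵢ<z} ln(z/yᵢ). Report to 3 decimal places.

0.161

Poor units: ₹9,000, ₹19,000 (q = 2 of N = 7).
Log gaps: ln(23000/9000) = 0.9383; ln(23000/19000) = 0.1911.
W = 1.129325 / 7 = 0.161.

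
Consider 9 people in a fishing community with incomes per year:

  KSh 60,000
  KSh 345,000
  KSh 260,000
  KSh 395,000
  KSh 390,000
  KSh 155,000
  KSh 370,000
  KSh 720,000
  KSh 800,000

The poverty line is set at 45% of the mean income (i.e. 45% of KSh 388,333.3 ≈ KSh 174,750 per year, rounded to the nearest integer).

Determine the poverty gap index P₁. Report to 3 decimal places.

0.086

Below z: KSh 60,000, KSh 155,000 (q = 2 of N = 9).
Relative gaps: (174750−60000)/174750 = 0.6567; (174750−155000)/174750 = 0.1130.
Σ = 0.769671. Dividing by the full population N = 9 gives P₁ = 0.086.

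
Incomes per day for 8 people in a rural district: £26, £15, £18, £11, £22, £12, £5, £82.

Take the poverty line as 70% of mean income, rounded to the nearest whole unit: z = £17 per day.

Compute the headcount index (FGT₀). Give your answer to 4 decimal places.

0.5000

4 of the 8 people have income below £17.
H = 4/8 = 0.5000.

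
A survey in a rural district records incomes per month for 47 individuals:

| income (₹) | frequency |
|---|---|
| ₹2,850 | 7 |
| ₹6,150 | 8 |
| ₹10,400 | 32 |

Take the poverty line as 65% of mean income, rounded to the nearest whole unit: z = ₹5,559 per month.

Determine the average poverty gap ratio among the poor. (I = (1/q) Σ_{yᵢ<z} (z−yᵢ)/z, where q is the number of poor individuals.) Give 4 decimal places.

Below z: 7×₹2,850 (q = 7 of N = 47).
Relative gaps: 0.4873 (×7); sum = 3.411225.
The income-gap ratio divides by q (the poor only): 3.411225 / 7 = 0.4873.

0.4873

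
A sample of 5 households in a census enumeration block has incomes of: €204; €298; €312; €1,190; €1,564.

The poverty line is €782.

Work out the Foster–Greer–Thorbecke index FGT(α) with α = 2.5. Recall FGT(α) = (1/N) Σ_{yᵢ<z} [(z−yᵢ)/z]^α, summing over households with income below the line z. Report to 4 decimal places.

0.2102

Below z: €204, €298, €312 (q = 3 of N = 5).
Gap ratios (z−y)/z: (782−204)/782 = 0.7391; (782−298)/782 = 0.6189; (782−312)/782 = 0.6010.
Raised to α = 2.5: 0.46968; 0.30137; 0.28004.
Sum = 1.051093; FGT(2.5) = 1.051093 / 5 = 0.2102.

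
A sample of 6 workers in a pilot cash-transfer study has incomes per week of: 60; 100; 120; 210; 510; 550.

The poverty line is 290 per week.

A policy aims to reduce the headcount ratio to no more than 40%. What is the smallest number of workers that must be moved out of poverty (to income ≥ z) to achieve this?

4 of the 6 workers are poor, so H = 4/6 = 0.667.
A headcount ratio of at most 40% allows at most ⌊0.40 × 6⌋ = 2 poor workers.
So at least 4 − 2 = 2 must be lifted.

2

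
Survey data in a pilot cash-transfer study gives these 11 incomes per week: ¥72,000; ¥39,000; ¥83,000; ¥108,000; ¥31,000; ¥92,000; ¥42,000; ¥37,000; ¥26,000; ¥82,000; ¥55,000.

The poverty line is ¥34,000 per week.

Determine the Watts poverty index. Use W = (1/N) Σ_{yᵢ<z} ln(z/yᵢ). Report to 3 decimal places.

0.033

Below the line: ¥26,000, ¥31,000 (q = 2 of N = 11).
ln(z/y) terms: ln(34000/26000) = 0.2683; ln(34000/31000) = 0.0924.
W = 0.360637 / 11 = 0.033.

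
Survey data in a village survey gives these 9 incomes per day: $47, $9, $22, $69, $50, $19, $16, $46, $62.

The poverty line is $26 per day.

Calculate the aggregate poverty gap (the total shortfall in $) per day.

$38

Below the line: $9, $16, $19, $22 (q = 4 of N = 9).
Individual gaps: 26−9 = 17; 26−16 = 10; 26−19 = 7; 26−22 = 4.
Aggregate gap = $38.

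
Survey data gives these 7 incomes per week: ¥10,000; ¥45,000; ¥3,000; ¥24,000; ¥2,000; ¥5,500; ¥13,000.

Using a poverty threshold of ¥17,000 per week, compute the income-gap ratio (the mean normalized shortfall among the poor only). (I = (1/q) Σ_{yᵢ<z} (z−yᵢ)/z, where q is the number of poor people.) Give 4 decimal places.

Below the line: ¥2,000, ¥3,000, ¥5,500, ¥10,000, ¥13,000 (q = 5 of N = 7).
Shortfall ratios (z−y)/z: 0.8824, 0.8235, 0.6765, 0.4118, 0.2353; sum = 3.029412.
I averages over the q = 5 poor units only: 3.029412 / 5 = 0.6059.

0.6059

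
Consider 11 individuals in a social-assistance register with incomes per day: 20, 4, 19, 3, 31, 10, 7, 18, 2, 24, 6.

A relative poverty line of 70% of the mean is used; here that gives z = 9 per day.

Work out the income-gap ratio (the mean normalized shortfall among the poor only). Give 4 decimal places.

Below z: 2, 3, 4, 6, 7 (q = 5 of N = 11).
Shortfall ratios (z−y)/z: 0.7778, 0.6667, 0.5556, 0.3333, 0.2222; sum = 2.555556.
The income-gap ratio divides by q (the poor only): 2.555556 / 5 = 0.5111.

0.5111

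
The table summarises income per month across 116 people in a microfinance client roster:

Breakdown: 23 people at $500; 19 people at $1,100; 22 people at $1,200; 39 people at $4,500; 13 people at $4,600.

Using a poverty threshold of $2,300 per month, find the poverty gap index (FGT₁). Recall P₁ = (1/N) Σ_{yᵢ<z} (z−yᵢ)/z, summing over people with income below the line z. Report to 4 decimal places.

Incomes under z: 23×$500, 19×$1,100, 22×$1,200 (q = 64 of N = 116).
Shortfall ratios: (2300−500)/2300 = 0.7826 (×23); (2300−1100)/2300 = 0.5217 (×19); (2300−1200)/2300 = 0.4783 (×22).
Σ = 38.434783. Dividing by the full population N = 116 gives P₁ = 0.3313.

0.3313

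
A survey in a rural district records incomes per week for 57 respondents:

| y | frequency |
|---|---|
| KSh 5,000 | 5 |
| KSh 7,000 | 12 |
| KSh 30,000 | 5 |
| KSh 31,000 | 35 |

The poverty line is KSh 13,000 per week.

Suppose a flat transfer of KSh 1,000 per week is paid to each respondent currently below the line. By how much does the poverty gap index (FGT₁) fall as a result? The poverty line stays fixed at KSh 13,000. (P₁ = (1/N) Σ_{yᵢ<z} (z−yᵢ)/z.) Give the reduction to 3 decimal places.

0.023

Before: below the line — 5×KSh 5,000, 12×KSh 7,000; poverty gap index (FGT₁) = 0.15115.
After the KSh 1,000 transfer: below the line — 5×KSh 6,000, 12×KSh 8,000; poverty gap index (FGT₁) = 0.12821.
Reduction = 0.15115 − 0.12821 = 0.023.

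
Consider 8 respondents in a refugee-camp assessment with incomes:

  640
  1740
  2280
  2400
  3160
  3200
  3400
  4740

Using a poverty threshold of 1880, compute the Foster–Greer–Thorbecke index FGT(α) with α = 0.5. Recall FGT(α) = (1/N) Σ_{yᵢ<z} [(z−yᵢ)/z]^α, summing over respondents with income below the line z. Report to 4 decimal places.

0.1356

Incomes under z: 640, 1740 (q = 2 of N = 8).
Normalized shortfalls: (1880−640)/1880 = 0.6596; (1880−1740)/1880 = 0.0745.
Raised to α = 0.5: 0.81214; 0.27289.
Sum = 1.085030; FGT(0.5) = 1.085030 / 8 = 0.1356.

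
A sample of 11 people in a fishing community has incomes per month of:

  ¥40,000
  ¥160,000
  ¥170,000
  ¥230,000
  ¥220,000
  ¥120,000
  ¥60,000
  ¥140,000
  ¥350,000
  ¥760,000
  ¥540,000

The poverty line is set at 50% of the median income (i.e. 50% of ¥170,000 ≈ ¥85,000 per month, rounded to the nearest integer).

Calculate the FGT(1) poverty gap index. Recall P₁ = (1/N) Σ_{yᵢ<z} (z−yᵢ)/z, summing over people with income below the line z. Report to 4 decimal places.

0.0749

Poor units: ¥40,000, ¥60,000 (q = 2 of N = 11).
Normalized shortfalls: (85000−40000)/85000 = 0.5294; (85000−60000)/85000 = 0.2941.
Sum of shortfalls = 0.823529; P₁ averages over all N: 0.823529 / 11 = 0.0749.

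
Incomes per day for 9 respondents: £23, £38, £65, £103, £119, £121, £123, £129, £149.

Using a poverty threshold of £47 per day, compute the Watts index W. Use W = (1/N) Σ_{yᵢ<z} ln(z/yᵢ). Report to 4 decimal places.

0.1030

Below the line: £23, £38 (q = 2 of N = 9).
Log shortfalls: ln(47/23) = 0.7147; ln(47/38) = 0.2126.
W = 0.927215 / 9 = 0.1030.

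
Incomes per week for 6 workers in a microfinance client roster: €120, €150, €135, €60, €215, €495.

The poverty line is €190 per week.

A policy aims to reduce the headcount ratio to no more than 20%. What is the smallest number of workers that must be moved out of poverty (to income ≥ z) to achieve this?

4 of the 6 workers are poor, so H = 4/6 = 0.667.
A headcount ratio of at most 20% allows at most ⌊0.20 × 6⌋ = 1 poor workers.
So at least 4 − 1 = 3 must be lifted.

3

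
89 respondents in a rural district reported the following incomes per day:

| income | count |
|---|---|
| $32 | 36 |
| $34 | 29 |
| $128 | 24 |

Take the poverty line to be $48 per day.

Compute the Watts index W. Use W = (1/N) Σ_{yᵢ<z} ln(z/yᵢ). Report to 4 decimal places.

0.2764

Poor units: 36×$32, 29×$34 (q = 65 of N = 89).
Log shortfalls: ln(48/32) = 0.4055 (×36); ln(48/34) = 0.3448 (×29).
W = 24.597118 / 89 = 0.2764.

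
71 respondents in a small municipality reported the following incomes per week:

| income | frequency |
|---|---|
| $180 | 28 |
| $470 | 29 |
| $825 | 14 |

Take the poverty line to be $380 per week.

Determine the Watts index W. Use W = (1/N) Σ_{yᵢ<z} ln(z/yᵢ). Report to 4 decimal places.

Below the line: 28×$180 (q = 28 of N = 71).
Log shortfalls: ln(380/180) = 0.7472 (×28).
W = 20.922003 / 71 = 0.2947.

0.2947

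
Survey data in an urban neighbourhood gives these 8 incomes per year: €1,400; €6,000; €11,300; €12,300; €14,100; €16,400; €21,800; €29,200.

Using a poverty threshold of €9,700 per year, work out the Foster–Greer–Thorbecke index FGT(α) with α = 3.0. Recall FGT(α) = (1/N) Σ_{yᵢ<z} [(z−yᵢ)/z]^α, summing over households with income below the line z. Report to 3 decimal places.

Below the line: €1,400, €6,000 (q = 2 of N = 8).
Normalized shortfalls: (9700−1400)/9700 = 0.8557; (9700−6000)/9700 = 0.3814.
Raised to α = 3.0: 0.62650; 0.05550.
Sum = 0.681997; FGT(3.0) = 0.681997 / 8 = 0.085.

0.085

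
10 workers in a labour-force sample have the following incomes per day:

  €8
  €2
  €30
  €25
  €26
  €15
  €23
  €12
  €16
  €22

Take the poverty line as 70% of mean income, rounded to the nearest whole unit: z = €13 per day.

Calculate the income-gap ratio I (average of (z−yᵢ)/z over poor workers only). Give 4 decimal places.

0.4359

Incomes under z: €2, €8, €12 (q = 3 of N = 10).
Relative gaps: 0.8462, 0.3846, 0.0769; sum = 1.307692.
The income-gap ratio divides by q (the poor only): 1.307692 / 3 = 0.4359.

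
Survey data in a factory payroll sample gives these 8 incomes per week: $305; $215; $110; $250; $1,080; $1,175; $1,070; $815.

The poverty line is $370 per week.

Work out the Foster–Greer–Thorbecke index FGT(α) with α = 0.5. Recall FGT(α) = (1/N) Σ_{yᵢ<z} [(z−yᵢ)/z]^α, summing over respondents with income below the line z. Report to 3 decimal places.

0.309

Below z: $110, $215, $250, $305 (q = 4 of N = 8).
Gap ratios (z−y)/z: (370−110)/370 = 0.7027; (370−215)/370 = 0.4189; (370−250)/370 = 0.3243; (370−305)/370 = 0.1757.
Raised to α = 0.5: 0.83827; 0.64724; 0.56949; 0.41914.
Sum = 2.474145; FGT(0.5) = 2.474145 / 8 = 0.309.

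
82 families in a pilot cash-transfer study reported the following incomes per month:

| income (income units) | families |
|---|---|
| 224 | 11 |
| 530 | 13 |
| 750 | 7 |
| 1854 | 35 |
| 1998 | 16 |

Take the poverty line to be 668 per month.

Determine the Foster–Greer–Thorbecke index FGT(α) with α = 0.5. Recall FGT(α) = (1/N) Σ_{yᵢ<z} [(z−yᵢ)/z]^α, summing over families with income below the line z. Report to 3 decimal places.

Below the line: 11×224, 13×530 (q = 24 of N = 82).
Shortfall ratios: (668−224)/668 = 0.6647 (×11); (668−530)/668 = 0.2066 (×13).
Raised to α = 0.5: 0.81527 (×11); 0.45452 (×13).
Sum = 14.876744; FGT(0.5) = 14.876744 / 82 = 0.181.

0.181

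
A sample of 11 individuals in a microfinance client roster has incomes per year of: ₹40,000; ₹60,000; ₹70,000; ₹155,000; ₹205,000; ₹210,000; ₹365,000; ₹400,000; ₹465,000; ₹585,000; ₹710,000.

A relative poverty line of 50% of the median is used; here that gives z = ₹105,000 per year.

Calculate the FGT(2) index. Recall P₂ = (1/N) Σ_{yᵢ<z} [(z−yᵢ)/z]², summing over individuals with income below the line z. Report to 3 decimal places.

Below the line: ₹40,000, ₹60,000, ₹70,000 (q = 3 of N = 11).
Gap ratios (z−y)/z: (105000−40000)/105000 = 0.6190; (105000−60000)/105000 = 0.4286; (105000−70000)/105000 = 0.3333.
Squared: 0.3832; 0.1837; 0.1111.
Sum = 0.678005; P₂ = 0.678005 / 11 = 0.062.

0.062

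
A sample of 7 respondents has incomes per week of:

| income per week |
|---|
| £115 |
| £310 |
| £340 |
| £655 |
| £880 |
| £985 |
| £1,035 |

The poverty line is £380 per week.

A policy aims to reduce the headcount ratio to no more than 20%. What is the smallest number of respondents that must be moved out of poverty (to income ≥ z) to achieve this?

3 of the 7 respondents are poor, so H = 3/7 = 0.429.
A headcount ratio of at most 20% allows at most ⌊0.20 × 7⌋ = 1 poor respondents.
So at least 3 − 1 = 2 must be lifted.

2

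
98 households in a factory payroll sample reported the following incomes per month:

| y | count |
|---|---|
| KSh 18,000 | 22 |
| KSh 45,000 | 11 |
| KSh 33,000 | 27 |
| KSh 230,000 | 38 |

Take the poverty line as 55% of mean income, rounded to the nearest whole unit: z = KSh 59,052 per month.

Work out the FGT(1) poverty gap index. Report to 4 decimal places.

0.3043

Below the line: 22×KSh 18,000, 27×KSh 33,000, 11×KSh 45,000 (q = 60 of N = 98).
Normalized shortfalls: (59052−18000)/59052 = 0.6952 (×22); (59052−33000)/59052 = 0.4412 (×27); (59052−45000)/59052 = 0.2380 (×11).
Sum of shortfalls = 29.823207; P₁ averages over all N: 29.823207 / 98 = 0.3043.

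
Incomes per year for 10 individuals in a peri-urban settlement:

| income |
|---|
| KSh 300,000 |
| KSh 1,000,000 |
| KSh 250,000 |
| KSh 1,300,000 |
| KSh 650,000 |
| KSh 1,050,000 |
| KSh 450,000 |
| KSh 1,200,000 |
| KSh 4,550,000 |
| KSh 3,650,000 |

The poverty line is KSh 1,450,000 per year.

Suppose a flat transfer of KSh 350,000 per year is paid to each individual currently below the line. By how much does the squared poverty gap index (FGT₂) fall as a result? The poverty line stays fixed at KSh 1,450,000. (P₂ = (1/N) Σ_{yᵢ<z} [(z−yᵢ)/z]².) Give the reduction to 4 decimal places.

0.1356

Before: below the line — KSh 250,000, KSh 300,000, KSh 450,000, KSh 650,000, KSh 1,000,000, KSh 1,050,000, KSh 1,200,000, KSh 1,300,000; squared poverty gap index (FGT₂) = 0.230678.
After the KSh 350,000 transfer: below the line — KSh 600,000, KSh 650,000, KSh 800,000, KSh 1,000,000, KSh 1,350,000, KSh 1,400,000; squared poverty gap index (FGT₂) = 0.095125.
Reduction = 0.230678 − 0.095125 = 0.1356.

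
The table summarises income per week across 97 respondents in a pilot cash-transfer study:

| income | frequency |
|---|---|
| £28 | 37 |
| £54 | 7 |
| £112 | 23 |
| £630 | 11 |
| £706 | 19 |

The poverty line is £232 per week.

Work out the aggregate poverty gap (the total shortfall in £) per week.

Incomes under z: 37×£28, 7×£54, 23×£112 (q = 67 of N = 97).
Individual gaps: 37×(232−28) = 7548; 7×(232−54) = 1246; 23×(232−112) = 2760.
Aggregate gap = £11,554.

£11,554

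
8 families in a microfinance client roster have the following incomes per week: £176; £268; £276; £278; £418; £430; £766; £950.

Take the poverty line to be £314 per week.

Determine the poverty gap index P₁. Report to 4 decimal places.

Below the line: £176, £268, £276, £278 (q = 4 of N = 8).
Normalized shortfalls: (314−176)/314 = 0.4395; (314−268)/314 = 0.1465; (314−276)/314 = 0.1210; (314−278)/314 = 0.1146.
Σ = 0.821656. Dividing by the full population N = 8 gives P₁ = 0.1027.

0.1027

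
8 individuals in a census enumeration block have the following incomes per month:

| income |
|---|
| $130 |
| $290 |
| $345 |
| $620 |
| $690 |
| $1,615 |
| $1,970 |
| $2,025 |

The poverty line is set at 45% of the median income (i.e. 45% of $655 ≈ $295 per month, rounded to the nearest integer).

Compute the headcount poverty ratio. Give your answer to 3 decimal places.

2 of the 8 individuals have income below $295.
H = 2/8 = 0.250.

0.250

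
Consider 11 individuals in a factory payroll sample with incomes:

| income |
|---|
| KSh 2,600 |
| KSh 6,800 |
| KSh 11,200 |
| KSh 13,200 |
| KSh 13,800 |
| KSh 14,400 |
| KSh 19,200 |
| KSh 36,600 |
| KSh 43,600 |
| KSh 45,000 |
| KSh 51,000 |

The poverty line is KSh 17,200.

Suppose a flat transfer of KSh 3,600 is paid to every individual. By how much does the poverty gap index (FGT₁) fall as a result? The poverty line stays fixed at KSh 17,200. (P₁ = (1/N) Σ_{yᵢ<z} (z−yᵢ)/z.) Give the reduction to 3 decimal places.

0.109

Before: below the line — KSh 2,600, KSh 6,800, KSh 11,200, KSh 13,200, KSh 13,800, KSh 14,400; poverty gap index (FGT₁) = 0.21776.
After the KSh 3,600 transfer: below the line — KSh 6,200, KSh 10,400, KSh 14,800, KSh 16,800; poverty gap index (FGT₁) = 0.10888.
Reduction = 0.21776 − 0.10888 = 0.109.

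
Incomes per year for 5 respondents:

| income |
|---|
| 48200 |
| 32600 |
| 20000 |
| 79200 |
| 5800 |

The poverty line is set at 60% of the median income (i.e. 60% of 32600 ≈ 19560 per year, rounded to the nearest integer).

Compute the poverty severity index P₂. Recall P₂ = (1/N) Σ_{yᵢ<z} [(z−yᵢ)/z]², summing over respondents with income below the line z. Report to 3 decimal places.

0.099

Below z: 5800 (q = 1 of N = 5).
Shortfall ratios: (19560−5800)/19560 = 0.7035.
Squared: 0.4949.
Sum = 0.494879; P₂ = 0.494879 / 5 = 0.099.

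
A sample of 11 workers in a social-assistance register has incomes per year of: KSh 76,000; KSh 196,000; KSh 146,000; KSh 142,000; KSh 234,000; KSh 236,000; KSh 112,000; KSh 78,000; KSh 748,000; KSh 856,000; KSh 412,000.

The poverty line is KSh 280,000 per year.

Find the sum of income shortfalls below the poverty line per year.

KSh 1,020,000

Below the line: KSh 76,000, KSh 78,000, KSh 112,000, KSh 142,000, KSh 146,000, KSh 196,000, KSh 234,000, KSh 236,000 (q = 8 of N = 11).
Individual gaps: 280000−76000 = 204000; 280000−78000 = 202000; 280000−112000 = 168000; 280000−142000 = 138000; 280000−146000 = 134000; 280000−196000 = 84000; 280000−234000 = 46000; 280000−236000 = 44000.
Aggregate gap = KSh 1,020,000.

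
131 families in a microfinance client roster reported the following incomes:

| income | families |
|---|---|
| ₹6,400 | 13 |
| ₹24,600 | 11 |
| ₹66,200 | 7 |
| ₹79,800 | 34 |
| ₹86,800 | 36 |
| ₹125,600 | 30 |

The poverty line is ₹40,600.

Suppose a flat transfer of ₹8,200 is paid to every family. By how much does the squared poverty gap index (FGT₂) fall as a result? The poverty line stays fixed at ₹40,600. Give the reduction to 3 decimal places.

Before: below the line — 13×₹6,400, 11×₹24,600; squared poverty gap index (FGT₂) = 0.08346.
After the ₹8,200 transfer: below the line — 13×₹14,600, 11×₹32,800; squared poverty gap index (FGT₂) = 0.04380.
Reduction = 0.08346 − 0.04380 = 0.040.

0.040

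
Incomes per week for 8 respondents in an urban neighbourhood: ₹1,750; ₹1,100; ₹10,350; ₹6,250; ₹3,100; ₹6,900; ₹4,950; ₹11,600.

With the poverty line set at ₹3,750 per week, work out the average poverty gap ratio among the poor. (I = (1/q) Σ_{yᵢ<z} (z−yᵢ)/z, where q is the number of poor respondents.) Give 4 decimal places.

0.4711

Poor units: ₹1,100, ₹1,750, ₹3,100 (q = 3 of N = 8).
Relative gaps: 0.7067, 0.5333, 0.1733; sum = 1.413333.
I averages over the q = 3 poor units only: 1.413333 / 3 = 0.4711.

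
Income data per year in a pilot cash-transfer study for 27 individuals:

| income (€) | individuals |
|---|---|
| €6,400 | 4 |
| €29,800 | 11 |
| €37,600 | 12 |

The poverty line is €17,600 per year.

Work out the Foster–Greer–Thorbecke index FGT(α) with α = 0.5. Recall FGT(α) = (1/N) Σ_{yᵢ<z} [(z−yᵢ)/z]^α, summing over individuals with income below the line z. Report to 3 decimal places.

Poor units: 4×€6,400 (q = 4 of N = 27).
Gap ratios (z−y)/z: (17600−6400)/17600 = 0.6364 (×4).
Raised to α = 0.5: 0.79772 (×4).
Sum = 3.190896; FGT(0.5) = 3.190896 / 27 = 0.118.

0.118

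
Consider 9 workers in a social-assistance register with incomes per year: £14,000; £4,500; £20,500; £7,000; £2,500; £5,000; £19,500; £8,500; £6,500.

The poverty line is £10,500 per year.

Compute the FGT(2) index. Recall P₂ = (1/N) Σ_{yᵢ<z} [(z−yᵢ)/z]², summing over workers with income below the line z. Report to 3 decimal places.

0.164

Below z: £2,500, £4,500, £5,000, £6,500, £7,000, £8,500 (q = 6 of N = 9).
Relative gaps: (10500−2500)/10500 = 0.7619; (10500−4500)/10500 = 0.5714; (10500−5000)/10500 = 0.5238; (10500−6500)/10500 = 0.3810; (10500−7000)/10500 = 0.3333; (10500−8500)/10500 = 0.1905.
Squared: 0.5805; 0.3265; 0.2744; 0.1451; 0.1111; 0.0363.
Sum = 1.473923; P₂ = 1.473923 / 9 = 0.164.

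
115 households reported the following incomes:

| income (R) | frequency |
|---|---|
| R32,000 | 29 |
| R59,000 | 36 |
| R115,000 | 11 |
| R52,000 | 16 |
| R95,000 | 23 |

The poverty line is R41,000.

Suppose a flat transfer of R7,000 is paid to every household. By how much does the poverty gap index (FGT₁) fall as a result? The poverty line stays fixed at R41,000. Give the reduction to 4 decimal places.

Before: below the line — 29×R32,000; poverty gap index (FGT₁) = 0.055355.
After the R7,000 transfer: below the line — 29×R39,000; poverty gap index (FGT₁) = 0.012301.
Reduction = 0.055355 − 0.012301 = 0.0431.

0.0431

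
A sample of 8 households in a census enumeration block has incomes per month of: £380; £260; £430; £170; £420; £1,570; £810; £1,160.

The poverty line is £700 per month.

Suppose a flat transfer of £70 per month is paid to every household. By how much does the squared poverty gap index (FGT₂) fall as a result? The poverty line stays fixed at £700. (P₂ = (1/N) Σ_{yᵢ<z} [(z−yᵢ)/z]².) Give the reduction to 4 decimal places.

Before: below the line — £170, £260, £380, £420, £430; squared poverty gap index (FGT₂) = 0.185765.
After the £70 transfer: below the line — £240, £330, £450, £490, £500; squared poverty gap index (FGT₂) = 0.126301.
Reduction = 0.185765 − 0.126301 = 0.0595.

0.0595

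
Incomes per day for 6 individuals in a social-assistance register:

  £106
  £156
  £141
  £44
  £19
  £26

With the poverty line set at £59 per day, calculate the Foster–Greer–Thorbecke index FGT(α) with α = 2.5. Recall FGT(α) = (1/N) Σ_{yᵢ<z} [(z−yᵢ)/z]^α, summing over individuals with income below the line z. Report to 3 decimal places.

Incomes under z: £19, £26, £44 (q = 3 of N = 6).
Shortfall ratios: (59−19)/59 = 0.6780; (59−26)/59 = 0.5593; (59−44)/59 = 0.2542.
Raised to α = 2.5: 0.37846; 0.23397; 0.03259.
Sum = 0.645018; FGT(2.5) = 0.645018 / 6 = 0.108.

0.108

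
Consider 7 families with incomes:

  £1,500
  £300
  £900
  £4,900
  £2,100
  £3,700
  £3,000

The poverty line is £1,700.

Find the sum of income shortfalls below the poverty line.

Below the line: £300, £900, £1,500 (q = 3 of N = 7).
Individual gaps: 1700−300 = 1400; 1700−900 = 800; 1700−1500 = 200.
Aggregate gap = £2,400.

£2,400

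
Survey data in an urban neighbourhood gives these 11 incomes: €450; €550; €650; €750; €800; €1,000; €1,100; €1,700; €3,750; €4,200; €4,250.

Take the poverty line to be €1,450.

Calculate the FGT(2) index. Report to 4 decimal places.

0.1594

Incomes under z: €450, €550, €650, €750, €800, €1,000, €1,100 (q = 7 of N = 11).
Normalized shortfalls: (1450−450)/1450 = 0.6897; (1450−550)/1450 = 0.6207; (1450−650)/1450 = 0.5517; (1450−750)/1450 = 0.4828; (1450−800)/1450 = 0.4483; (1450−1000)/1450 = 0.3103; (1450−1100)/1450 = 0.2414.
Squared: 0.4756; 0.3853; 0.3044; 0.2331; 0.2010; 0.0963; 0.0583.
Sum = 1.753864; P₂ = 1.753864 / 11 = 0.1594.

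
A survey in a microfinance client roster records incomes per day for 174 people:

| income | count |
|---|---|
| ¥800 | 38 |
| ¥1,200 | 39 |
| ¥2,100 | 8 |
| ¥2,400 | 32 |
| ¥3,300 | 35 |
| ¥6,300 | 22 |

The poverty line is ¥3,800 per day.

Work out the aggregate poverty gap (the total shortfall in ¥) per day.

Poor units: 38×¥800, 39×¥1,200, 8×¥2,100, 32×¥2,400, 35×¥3,300 (q = 152 of N = 174).
Individual gaps: 38×(3800−800) = 114000; 39×(3800−1200) = 101400; 8×(3800−2100) = 13600; 32×(3800−2400) = 44800; 35×(3800−3300) = 17500.
Aggregate gap = ¥291,300.

¥291,300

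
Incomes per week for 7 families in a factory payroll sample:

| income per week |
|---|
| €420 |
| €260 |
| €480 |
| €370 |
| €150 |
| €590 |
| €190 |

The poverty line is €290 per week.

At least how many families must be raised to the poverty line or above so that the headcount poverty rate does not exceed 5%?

3

Currently q = 3 of N = 7 are below the line (H = 0.429).
A headcount ratio of at most 5% allows at most ⌊0.05 × 7⌋ = 0 poor families.
So at least 3 − 0 = 3 must be lifted.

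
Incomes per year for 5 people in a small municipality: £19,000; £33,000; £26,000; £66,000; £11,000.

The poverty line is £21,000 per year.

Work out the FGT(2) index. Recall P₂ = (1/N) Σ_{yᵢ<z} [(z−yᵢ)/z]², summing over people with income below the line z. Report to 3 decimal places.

0.047

Poor units: £11,000, £19,000 (q = 2 of N = 5).
Relative gaps: (21000−11000)/21000 = 0.4762; (21000−19000)/21000 = 0.0952.
Squared: 0.2268; 0.0091.
Sum = 0.235828; P₂ = 0.235828 / 5 = 0.047.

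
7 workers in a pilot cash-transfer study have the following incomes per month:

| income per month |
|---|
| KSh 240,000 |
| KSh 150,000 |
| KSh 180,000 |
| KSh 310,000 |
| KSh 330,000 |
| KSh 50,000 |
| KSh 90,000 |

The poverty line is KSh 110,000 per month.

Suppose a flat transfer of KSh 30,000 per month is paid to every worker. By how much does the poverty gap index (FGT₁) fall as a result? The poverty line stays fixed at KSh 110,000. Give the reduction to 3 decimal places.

0.065

Before: below the line — KSh 50,000, KSh 90,000; poverty gap index (FGT₁) = 0.10390.
After the KSh 30,000 transfer: below the line — KSh 80,000; poverty gap index (FGT₁) = 0.03896.
Reduction = 0.10390 − 0.03896 = 0.065.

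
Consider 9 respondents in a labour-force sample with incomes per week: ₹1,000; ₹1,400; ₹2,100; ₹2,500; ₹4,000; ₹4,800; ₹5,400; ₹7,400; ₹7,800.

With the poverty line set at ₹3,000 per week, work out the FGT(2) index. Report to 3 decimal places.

Below z: ₹1,000, ₹1,400, ₹2,100, ₹2,500 (q = 4 of N = 9).
Shortfall ratios: (3000−1000)/3000 = 0.6667; (3000−1400)/3000 = 0.5333; (3000−2100)/3000 = 0.3000; (3000−2500)/3000 = 0.1667.
Squared: 0.4444; 0.2844; 0.0900; 0.0278.
Sum = 0.846667; P₂ = 0.846667 / 9 = 0.094.

0.094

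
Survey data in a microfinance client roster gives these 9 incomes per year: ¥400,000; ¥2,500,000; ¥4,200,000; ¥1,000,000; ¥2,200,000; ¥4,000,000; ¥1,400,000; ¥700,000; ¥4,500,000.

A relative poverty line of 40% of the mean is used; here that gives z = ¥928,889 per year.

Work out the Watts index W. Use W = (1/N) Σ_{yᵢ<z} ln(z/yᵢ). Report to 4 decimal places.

Below the line: ¥400,000, ¥700,000 (q = 2 of N = 9).
Log shortfalls: ln(928889/400000) = 0.8425; ln(928889/700000) = 0.2829.
W = 1.125434 / 9 = 0.1250.

0.1250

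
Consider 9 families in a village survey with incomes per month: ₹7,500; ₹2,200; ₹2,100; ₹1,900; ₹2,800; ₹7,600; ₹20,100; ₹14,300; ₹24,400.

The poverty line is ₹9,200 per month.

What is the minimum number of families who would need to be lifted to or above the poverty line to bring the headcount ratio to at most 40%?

Currently q = 6 of N = 9 are below the line (H = 0.667).
A headcount ratio of at most 40% allows at most ⌊0.40 × 9⌋ = 3 poor families.
So at least 6 − 3 = 3 must be lifted.

3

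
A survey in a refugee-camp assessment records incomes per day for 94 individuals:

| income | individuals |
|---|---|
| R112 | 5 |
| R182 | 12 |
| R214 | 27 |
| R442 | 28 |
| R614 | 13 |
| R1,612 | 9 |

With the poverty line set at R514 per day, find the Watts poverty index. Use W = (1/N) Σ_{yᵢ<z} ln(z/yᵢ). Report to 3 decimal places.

0.510

Below the line: 5×R112, 12×R182, 27×R214, 28×R442 (q = 72 of N = 94).
Log gaps: ln(514/112) = 1.5237 (×5); ln(514/182) = 1.0382 (×12); ln(514/214) = 0.8762 (×27); ln(514/442) = 0.1509 (×28).
W = 47.961471 / 94 = 0.510.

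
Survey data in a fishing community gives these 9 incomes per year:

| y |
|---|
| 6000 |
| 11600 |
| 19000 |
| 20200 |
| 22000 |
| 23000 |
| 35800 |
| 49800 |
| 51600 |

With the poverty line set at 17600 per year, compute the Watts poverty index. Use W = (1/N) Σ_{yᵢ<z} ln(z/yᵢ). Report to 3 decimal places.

0.166

Below the line: 6000, 11600 (q = 2 of N = 9).
Log gaps: ln(17600/6000) = 1.0761; ln(17600/11600) = 0.4169.
W = 1.493033 / 9 = 0.166.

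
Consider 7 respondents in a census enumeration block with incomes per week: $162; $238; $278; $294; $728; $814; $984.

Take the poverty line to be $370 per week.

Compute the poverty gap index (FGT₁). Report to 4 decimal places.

0.1961

Below the line: $162, $238, $278, $294 (q = 4 of N = 7).
Relative gaps: (370−162)/370 = 0.5622; (370−238)/370 = 0.3568; (370−278)/370 = 0.2486; (370−294)/370 = 0.2054.
Σ = 1.372973. Dividing by the full population N = 7 gives P₁ = 0.1961.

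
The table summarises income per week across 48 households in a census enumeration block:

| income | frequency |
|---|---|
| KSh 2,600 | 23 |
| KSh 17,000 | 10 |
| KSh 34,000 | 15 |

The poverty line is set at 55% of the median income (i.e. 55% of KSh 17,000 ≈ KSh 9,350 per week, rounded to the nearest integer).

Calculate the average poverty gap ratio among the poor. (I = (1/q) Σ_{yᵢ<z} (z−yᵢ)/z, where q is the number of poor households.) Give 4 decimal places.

Poor units: 23×KSh 2,600 (q = 23 of N = 48).
Relative gaps: 0.7219 (×23); sum = 16.604278.
The income-gap ratio divides by q (the poor only): 16.604278 / 23 = 0.7219.

0.7219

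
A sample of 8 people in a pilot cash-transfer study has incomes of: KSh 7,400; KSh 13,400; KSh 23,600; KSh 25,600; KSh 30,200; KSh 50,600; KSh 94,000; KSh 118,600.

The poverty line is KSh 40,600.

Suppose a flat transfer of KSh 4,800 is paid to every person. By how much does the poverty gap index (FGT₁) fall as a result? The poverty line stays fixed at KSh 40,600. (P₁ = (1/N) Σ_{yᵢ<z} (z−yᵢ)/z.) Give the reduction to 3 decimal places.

Before: below the line — KSh 7,400, KSh 13,400, KSh 23,600, KSh 25,600, KSh 30,200; poverty gap index (FGT₁) = 0.31650.
After the KSh 4,800 transfer: below the line — KSh 12,200, KSh 18,200, KSh 28,400, KSh 30,400, KSh 35,000; poverty gap index (FGT₁) = 0.24261.
Reduction = 0.31650 − 0.24261 = 0.074.

0.074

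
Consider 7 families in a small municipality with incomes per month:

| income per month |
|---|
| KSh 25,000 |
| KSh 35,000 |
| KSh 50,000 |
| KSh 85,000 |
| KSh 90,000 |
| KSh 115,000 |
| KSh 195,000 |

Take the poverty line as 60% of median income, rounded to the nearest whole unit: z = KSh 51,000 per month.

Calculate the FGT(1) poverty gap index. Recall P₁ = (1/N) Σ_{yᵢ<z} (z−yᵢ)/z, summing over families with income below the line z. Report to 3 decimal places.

Below the line: KSh 25,000, KSh 35,000, KSh 50,000 (q = 3 of N = 7).
Shortfall ratios: (51000−25000)/51000 = 0.5098; (51000−35000)/51000 = 0.3137; (51000−50000)/51000 = 0.0196.
Σ = 0.843137. Dividing by the full population N = 7 gives P₁ = 0.120.

0.120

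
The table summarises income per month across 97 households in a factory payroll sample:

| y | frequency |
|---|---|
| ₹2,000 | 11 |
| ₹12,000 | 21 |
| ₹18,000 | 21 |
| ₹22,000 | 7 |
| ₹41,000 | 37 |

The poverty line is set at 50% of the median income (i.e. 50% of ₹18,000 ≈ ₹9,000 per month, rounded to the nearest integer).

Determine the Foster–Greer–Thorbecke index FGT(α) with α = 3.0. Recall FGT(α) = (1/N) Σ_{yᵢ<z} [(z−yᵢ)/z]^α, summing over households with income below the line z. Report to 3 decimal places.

Incomes under z: 11×₹2,000 (q = 11 of N = 97).
Shortfall ratios: (9000−2000)/9000 = 0.7778 (×11).
Raised to α = 3.0: 0.47051 (×11).
Sum = 5.175583; FGT(3.0) = 5.175583 / 97 = 0.053.

0.053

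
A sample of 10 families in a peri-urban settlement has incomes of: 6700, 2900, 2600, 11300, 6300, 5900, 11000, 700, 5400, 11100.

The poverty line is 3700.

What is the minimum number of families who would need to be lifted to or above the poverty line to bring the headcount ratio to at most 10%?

2

Currently q = 3 of N = 10 are below the line (H = 0.300).
A headcount ratio of at most 10% allows at most ⌊0.10 × 10⌋ = 1 poor families.
So at least 3 − 1 = 2 must be lifted.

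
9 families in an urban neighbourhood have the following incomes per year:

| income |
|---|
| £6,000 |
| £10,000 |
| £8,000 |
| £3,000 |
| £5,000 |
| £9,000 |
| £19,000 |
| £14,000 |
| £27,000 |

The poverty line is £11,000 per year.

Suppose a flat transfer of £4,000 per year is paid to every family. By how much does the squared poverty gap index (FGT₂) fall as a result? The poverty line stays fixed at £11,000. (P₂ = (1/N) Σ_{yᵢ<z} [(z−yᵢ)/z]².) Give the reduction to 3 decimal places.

Before: below the line — £3,000, £5,000, £6,000, £8,000, £9,000, £10,000; squared poverty gap index (FGT₂) = 0.12764.
After the £4,000 transfer: below the line — £7,000, £9,000, £10,000; squared poverty gap index (FGT₂) = 0.01928.
Reduction = 0.12764 − 0.01928 = 0.108.

0.108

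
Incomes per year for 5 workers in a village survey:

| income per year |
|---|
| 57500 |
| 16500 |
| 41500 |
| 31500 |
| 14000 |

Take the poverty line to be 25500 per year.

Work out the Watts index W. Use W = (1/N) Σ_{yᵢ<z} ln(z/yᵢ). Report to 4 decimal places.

0.2070

Below z: 14000, 16500 (q = 2 of N = 5).
Log shortfalls: ln(25500/14000) = 0.5996; ln(25500/16500) = 0.4353.
W = 1.034939 / 5 = 0.2070.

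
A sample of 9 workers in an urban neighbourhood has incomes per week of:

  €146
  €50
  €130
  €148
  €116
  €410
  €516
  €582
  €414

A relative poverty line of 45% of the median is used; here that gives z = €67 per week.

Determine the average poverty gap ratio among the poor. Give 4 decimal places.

0.2537

Poor units: €50 (q = 1 of N = 9).
Relative gaps: 0.2537; sum = 0.253731.
The income-gap ratio divides by q (the poor only): 0.253731 / 1 = 0.2537.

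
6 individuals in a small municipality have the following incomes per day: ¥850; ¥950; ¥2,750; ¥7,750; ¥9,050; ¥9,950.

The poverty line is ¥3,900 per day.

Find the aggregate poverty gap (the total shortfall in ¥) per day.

¥7,150

Poor units: ¥850, ¥950, ¥2,750 (q = 3 of N = 6).
Individual gaps: 3900−850 = 3050; 3900−950 = 2950; 3900−2750 = 1150.
Aggregate gap = ¥7,150.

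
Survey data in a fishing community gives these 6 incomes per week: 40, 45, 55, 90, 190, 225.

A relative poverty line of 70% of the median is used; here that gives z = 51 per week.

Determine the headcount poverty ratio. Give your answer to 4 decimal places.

0.3333

2 of the 6 workers have income below 51.
H = 2/6 = 0.3333.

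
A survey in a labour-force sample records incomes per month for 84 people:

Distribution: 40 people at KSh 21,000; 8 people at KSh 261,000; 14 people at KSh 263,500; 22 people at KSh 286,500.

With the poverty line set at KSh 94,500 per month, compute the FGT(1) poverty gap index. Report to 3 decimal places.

0.370

Incomes under z: 40×KSh 21,000 (q = 40 of N = 84).
Relative gaps: (94500−21000)/94500 = 0.7778 (×40).
Σ = 31.111111. Dividing by the full population N = 84 gives P₁ = 0.370.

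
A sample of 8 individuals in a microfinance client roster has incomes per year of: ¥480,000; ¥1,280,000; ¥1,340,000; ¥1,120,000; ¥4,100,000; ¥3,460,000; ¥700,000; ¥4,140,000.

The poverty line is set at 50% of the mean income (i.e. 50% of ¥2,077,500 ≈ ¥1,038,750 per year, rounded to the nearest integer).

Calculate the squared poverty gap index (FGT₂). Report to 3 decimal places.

0.049

Below z: ¥480,000, ¥700,000 (q = 2 of N = 8).
Gap ratios (z−y)/z: (1038750−480000)/1038750 = 0.5379; (1038750−700000)/1038750 = 0.3261.
Squared: 0.2893; 0.1063.
Sum = 0.395693; P₂ = 0.395693 / 8 = 0.049.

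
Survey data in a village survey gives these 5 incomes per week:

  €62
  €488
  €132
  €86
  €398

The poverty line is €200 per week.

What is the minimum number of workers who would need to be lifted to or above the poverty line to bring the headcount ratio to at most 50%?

Currently q = 3 of N = 5 are below the line (H = 0.600).
A headcount ratio of at most 50% allows at most ⌊0.50 × 5⌋ = 2 poor workers.
So at least 3 − 2 = 1 must be lifted.

1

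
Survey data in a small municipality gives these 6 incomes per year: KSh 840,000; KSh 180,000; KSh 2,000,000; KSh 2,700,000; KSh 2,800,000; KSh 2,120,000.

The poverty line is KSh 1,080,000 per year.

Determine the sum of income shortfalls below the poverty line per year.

Below z: KSh 180,000, KSh 840,000 (q = 2 of N = 6).
Individual gaps: 1080000−180000 = 900000; 1080000−840000 = 240000.
Aggregate gap = KSh 1,140,000.

KSh 1,140,000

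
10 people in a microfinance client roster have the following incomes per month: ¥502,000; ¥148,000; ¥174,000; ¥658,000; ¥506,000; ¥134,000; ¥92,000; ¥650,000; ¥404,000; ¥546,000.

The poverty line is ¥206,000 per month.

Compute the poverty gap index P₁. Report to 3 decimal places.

Below z: ¥92,000, ¥134,000, ¥148,000, ¥174,000 (q = 4 of N = 10).
Relative gaps: (206000−92000)/206000 = 0.5534; (206000−134000)/206000 = 0.3495; (206000−148000)/206000 = 0.2816; (206000−174000)/206000 = 0.1553.
Sum of shortfalls = 1.339806; P₁ averages over all N: 1.339806 / 10 = 0.134.

0.134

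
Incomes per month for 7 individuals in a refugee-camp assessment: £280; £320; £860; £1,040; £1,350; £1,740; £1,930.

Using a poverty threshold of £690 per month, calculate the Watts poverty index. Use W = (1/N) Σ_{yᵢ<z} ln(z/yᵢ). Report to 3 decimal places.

Poor units: £280, £320 (q = 2 of N = 7).
ln(z/y) terms: ln(690/280) = 0.9019; ln(690/320) = 0.7684.
W = 1.670273 / 7 = 0.239.

0.239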